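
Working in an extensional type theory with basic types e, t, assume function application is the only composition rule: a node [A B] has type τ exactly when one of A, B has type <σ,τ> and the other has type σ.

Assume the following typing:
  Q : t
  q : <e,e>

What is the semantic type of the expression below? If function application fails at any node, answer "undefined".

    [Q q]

undefined

[Q q]: t with <e,e> — neither is a function whose domain matches the other; composition fails here.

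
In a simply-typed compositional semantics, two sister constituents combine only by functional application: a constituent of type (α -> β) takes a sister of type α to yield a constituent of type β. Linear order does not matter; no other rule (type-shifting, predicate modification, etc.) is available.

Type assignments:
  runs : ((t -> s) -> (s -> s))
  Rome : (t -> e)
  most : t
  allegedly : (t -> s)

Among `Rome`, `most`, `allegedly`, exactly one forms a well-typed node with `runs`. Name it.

allegedly

Rome : (t -> e) — does not combine with runs.
most : t — does not combine with runs.
allegedly — combines: runs : ((t -> s) -> (s -> s)) takes allegedly : (t -> s) as argument, giving (s -> s).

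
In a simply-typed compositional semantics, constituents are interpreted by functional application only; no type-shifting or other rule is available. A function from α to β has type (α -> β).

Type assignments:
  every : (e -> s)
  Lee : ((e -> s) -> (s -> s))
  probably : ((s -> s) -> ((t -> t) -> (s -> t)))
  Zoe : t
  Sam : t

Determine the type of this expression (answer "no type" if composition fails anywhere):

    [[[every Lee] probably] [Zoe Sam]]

At [every Lee], Lee : ((e -> s) -> (s -> s)) takes every : (e -> s), giving (s -> s).
At [[every Lee] probably], probably : ((s -> s) -> ((t -> t) -> (s -> t))) takes [every Lee] : (s -> s), giving ((t -> t) -> (s -> t)).
[Zoe Sam]: t and t cannot combine by function application — type clash.

no type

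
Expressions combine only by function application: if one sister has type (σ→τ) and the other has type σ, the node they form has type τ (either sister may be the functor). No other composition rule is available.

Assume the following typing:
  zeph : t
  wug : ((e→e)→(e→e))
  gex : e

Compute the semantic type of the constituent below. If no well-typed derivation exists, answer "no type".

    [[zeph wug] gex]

[zeph wug]: t and ((e→e)→(e→e)) cannot combine by function application — type clash.

no type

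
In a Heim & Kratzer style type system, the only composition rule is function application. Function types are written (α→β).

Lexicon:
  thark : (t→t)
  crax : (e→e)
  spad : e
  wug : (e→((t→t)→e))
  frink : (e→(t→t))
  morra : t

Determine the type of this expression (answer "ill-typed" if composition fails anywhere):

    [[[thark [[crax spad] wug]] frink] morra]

t

[crax spad]: functor crax : (e→e), argument spad : e; result e.
[[crax spad] wug]: functor wug : (e→((t→t)→e)), argument [crax spad] : e; result ((t→t)→e).
[thark [[crax spad] wug]]: functor [[crax spad] wug] : ((t→t)→e), argument thark : (t→t); result e.
[[thark [[crax spad] wug]] frink]: functor frink : (e→(t→t)), argument [thark [[crax spad] wug]] : e; result (t→t).
[[[thark [[crax spad] wug]] frink] morra]: functor [[thark [[crax spad] wug]] frink] : (t→t), argument morra : t; result t.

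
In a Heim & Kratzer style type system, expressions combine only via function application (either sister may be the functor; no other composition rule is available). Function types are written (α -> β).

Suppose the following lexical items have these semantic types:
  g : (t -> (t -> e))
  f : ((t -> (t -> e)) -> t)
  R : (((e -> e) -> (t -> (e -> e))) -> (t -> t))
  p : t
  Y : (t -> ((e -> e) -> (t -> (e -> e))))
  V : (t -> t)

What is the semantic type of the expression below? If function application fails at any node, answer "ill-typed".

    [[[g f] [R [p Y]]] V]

t

[g f]: functor f : ((t -> (t -> e)) -> t), argument g : (t -> (t -> e)); result t.
[p Y]: functor Y : (t -> ((e -> e) -> (t -> (e -> e)))), argument p : t; result ((e -> e) -> (t -> (e -> e))).
[R [p Y]]: functor R : (((e -> e) -> (t -> (e -> e))) -> (t -> t)), argument [p Y] : ((e -> e) -> (t -> (e -> e))); result (t -> t).
[[g f] [R [p Y]]]: functor [R [p Y]] : (t -> t), argument [g f] : t; result t.
[[[g f] [R [p Y]]] V]: functor V : (t -> t), argument [[g f] [R [p Y]]] : t; result t.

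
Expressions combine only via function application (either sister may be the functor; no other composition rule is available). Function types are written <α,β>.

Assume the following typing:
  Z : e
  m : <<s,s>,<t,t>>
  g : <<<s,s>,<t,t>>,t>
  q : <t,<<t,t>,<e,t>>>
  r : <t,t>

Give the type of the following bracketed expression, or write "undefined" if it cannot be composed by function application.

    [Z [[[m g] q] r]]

At [m g], g : <<<s,s>,<t,t>>,t> takes m : <<s,s>,<t,t>>, giving t.
At [[m g] q], q : <t,<<t,t>,<e,t>>> takes [m g] : t, giving <<t,t>,<e,t>>.
At [[[m g] q] r], [[m g] q] : <<t,t>,<e,t>> takes r : <t,t>, giving <e,t>.
At [Z [[[m g] q] r]], [[[m g] q] r] : <e,t> takes Z : e, giving t.

t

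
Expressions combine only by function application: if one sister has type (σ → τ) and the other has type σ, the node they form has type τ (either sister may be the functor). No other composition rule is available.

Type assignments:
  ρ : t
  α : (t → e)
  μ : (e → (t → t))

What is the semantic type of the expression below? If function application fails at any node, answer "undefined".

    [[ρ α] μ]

At [ρ α], α : (t → e) takes ρ : t, giving e.
At [[ρ α] μ], μ : (e → (t → t)) takes [ρ α] : e, giving (t → t).

(t → t)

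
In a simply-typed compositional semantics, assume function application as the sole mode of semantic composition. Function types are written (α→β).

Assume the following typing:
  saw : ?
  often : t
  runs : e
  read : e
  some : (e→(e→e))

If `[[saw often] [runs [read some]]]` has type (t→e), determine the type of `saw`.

[[saw often] [runs [read some]]] must have type (t→e). The sister [runs [read some]] has type e; that is not a function onto (t→e), so [saw often] must be the functor, of type (e→(t→e)).
[saw often] must have type (e→(t→e)). The sister often has type t; that is not a function onto (e→(t→e)), so saw must be the functor, of type (t→(e→(t→e))).

(t→(e→(t→e)))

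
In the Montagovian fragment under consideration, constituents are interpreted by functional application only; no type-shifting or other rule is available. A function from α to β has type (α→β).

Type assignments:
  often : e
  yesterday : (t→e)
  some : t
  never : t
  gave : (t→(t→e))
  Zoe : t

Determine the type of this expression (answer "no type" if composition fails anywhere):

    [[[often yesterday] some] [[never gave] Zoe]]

[often yesterday]: e with (t→e) — neither is a function whose domain matches the other; composition fails here.

no type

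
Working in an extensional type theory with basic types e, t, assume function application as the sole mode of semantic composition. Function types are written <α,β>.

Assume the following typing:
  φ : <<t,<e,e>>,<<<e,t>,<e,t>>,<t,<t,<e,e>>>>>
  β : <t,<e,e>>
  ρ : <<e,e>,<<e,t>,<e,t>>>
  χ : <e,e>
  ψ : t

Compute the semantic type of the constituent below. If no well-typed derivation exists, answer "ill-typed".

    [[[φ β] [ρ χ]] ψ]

<t,<e,e>>

[φ β]: functor φ : <<t,<e,e>>,<<<e,t>,<e,t>>,<t,<t,<e,e>>>>>, argument β : <t,<e,e>>; result <<<e,t>,<e,t>>,<t,<t,<e,e>>>>.
[ρ χ]: functor ρ : <<e,e>,<<e,t>,<e,t>>>, argument χ : <e,e>; result <<e,t>,<e,t>>.
[[φ β] [ρ χ]]: functor [φ β] : <<<e,t>,<e,t>>,<t,<t,<e,e>>>>, argument [ρ χ] : <<e,t>,<e,t>>; result <t,<t,<e,e>>>.
[[[φ β] [ρ χ]] ψ]: functor [[φ β] [ρ χ]] : <t,<t,<e,e>>>, argument ψ : t; result <t,<e,e>>.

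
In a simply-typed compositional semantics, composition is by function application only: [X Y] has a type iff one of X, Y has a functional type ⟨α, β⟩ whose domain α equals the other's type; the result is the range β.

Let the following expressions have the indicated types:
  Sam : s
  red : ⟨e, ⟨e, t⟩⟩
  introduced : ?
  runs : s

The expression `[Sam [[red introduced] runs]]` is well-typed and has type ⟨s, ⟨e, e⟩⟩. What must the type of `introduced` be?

[Sam [[red introduced] runs]] must have type ⟨s, ⟨e, e⟩⟩. The sister Sam has type s; that is not a function onto ⟨s, ⟨e, e⟩⟩, so [[red introduced] runs] must be the functor, of type ⟨s, ⟨s, ⟨e, e⟩⟩⟩.
[[red introduced] runs] must have type ⟨s, ⟨s, ⟨e, e⟩⟩⟩. The sister runs has type s; that is not a function onto ⟨s, ⟨s, ⟨e, e⟩⟩⟩, so [red introduced] must be the functor, of type ⟨s, ⟨s, ⟨s, ⟨e, e⟩⟩⟩⟩.
[red introduced] must have type ⟨s, ⟨s, ⟨s, ⟨e, e⟩⟩⟩⟩. The sister red has type ⟨e, ⟨e, t⟩⟩; that is not a function onto ⟨s, ⟨s, ⟨s, ⟨e, e⟩⟩⟩⟩, so introduced must be the functor, of type ⟨⟨e, ⟨e, t⟩⟩, ⟨s, ⟨s, ⟨s, ⟨e, e⟩⟩⟩⟩⟩.

⟨⟨e, ⟨e, t⟩⟩, ⟨s, ⟨s, ⟨s, ⟨e, e⟩⟩⟩⟩⟩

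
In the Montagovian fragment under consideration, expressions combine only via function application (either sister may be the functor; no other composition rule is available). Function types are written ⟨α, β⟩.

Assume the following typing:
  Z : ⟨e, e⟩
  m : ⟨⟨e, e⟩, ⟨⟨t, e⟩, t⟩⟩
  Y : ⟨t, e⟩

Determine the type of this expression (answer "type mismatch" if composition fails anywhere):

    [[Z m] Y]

t

[Z m]: m is ⟨⟨e, e⟩, ⟨⟨t, e⟩, t⟩⟩, Z is ⟨e, e⟩; result ⟨⟨t, e⟩, t⟩.
[[Z m] Y]: [Z m] is ⟨⟨t, e⟩, t⟩, Y is ⟨t, e⟩; result t.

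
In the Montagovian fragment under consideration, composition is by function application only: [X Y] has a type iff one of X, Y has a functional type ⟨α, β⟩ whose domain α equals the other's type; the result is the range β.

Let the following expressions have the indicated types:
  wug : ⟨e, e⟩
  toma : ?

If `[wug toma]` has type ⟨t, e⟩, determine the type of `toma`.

[wug toma] must have type ⟨t, e⟩. The sister wug has type ⟨e, e⟩; that is not a function onto ⟨t, e⟩, so toma must be the functor, of type ⟨⟨e, e⟩, ⟨t, e⟩⟩.

⟨⟨e, e⟩, ⟨t, e⟩⟩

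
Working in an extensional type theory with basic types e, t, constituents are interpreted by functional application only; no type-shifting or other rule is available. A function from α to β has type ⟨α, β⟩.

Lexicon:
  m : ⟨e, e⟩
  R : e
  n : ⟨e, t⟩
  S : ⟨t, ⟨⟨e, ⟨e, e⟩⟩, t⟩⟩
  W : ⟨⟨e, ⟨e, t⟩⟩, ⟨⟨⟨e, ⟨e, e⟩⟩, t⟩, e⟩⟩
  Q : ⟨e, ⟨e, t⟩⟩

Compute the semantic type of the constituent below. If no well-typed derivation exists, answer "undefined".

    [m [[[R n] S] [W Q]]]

[R n] — n of type ⟨e, t⟩ combines with R of type e: type t.
[[R n] S] — S of type ⟨t, ⟨⟨e, ⟨e, e⟩⟩, t⟩⟩ combines with [R n] of type t: type ⟨⟨e, ⟨e, e⟩⟩, t⟩.
[W Q] — W of type ⟨⟨e, ⟨e, t⟩⟩, ⟨⟨⟨e, ⟨e, e⟩⟩, t⟩, e⟩⟩ combines with Q of type ⟨e, ⟨e, t⟩⟩: type ⟨⟨⟨e, ⟨e, e⟩⟩, t⟩, e⟩.
[[[R n] S] [W Q]] — [W Q] of type ⟨⟨⟨e, ⟨e, e⟩⟩, t⟩, e⟩ combines with [[R n] S] of type ⟨⟨e, ⟨e, e⟩⟩, t⟩: type e.
[m [[[R n] S] [W Q]]] — m of type ⟨e, e⟩ combines with [[[R n] S] [W Q]] of type e: type e.

e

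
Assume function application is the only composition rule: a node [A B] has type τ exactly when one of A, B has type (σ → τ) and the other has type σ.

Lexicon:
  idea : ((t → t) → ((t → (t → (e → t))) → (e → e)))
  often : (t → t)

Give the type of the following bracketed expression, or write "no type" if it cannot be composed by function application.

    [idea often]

[idea often] — idea of type ((t → t) → ((t → (t → (e → t))) → (e → e))) combines with often of type (t → t): type ((t → (t → (e → t))) → (e → e)).

((t → (t → (e → t))) → (e → e))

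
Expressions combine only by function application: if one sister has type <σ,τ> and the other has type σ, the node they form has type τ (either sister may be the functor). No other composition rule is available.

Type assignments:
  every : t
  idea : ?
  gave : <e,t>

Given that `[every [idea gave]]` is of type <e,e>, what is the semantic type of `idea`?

<<e,t>,<t,<e,e>>>

At [every [idea gave]] (required: <e,e>): every is t, which is not a function with range <e,e>; hence [idea gave] is the functor — type <t,<e,e>>.
At [idea gave] (required: <t,<e,e>>): gave is <e,t>, which is not a function with range <t,<e,e>>; hence idea is the functor — type <<e,t>,<t,<e,e>>>.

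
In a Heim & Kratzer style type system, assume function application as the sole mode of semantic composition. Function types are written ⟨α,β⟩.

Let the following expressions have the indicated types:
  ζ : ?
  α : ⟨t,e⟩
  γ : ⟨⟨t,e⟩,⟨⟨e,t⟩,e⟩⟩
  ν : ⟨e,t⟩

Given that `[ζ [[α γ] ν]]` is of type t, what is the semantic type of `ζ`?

⟨e,t⟩

At [ζ [[α γ] ν]] (required: t): [[α γ] ν] is e, which is not a function with range t; hence ζ is the functor — type ⟨e,t⟩.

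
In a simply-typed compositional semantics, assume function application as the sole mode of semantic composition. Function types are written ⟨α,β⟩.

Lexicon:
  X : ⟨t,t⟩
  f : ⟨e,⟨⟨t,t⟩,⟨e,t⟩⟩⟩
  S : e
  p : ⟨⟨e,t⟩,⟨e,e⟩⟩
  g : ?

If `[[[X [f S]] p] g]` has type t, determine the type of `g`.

⟨⟨e,e⟩,t⟩

For [[[X [f S]] p] g] to have type t with [[X [f S]] p] of type ⟨e,e⟩, g must be the function: g : ⟨⟨e,e⟩,t⟩.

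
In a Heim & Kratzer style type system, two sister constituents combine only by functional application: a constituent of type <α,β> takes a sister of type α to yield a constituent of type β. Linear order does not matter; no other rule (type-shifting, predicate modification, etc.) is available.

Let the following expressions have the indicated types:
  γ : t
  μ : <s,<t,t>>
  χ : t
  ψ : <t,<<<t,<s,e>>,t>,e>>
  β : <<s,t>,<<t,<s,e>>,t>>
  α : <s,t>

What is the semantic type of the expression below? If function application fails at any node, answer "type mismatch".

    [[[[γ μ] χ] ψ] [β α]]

At [γ μ]: neither t nor <s,<t,t>> can take the other as argument; the node is ill-typed.

type mismatch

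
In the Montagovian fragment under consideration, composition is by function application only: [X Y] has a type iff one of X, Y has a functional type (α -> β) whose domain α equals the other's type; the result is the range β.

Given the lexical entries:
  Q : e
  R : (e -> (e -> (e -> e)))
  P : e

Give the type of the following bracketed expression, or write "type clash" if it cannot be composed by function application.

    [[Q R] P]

[Q R]: (e -> (e -> (e -> e))) applied to e yields (e -> (e -> e)).
[[Q R] P]: (e -> (e -> e)) applied to e yields (e -> e).

(e -> e)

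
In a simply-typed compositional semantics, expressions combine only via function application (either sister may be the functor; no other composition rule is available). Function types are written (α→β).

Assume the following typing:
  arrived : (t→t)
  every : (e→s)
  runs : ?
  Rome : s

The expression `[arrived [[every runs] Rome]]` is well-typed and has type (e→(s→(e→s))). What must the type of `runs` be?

For [arrived [[every runs] Rome]] to have type (e→(s→(e→s))) with arrived of type (t→t), [[every runs] Rome] must be the function: [[every runs] Rome] : ((t→t)→(e→(s→(e→s)))).
For [[every runs] Rome] to have type ((t→t)→(e→(s→(e→s)))) with Rome of type s, [every runs] must be the function: [every runs] : (s→((t→t)→(e→(s→(e→s))))).
For [every runs] to have type (s→((t→t)→(e→(s→(e→s))))) with every of type (e→s), runs must be the function: runs : ((e→s)→(s→((t→t)→(e→(s→(e→s)))))).

((e→s)→(s→((t→t)→(e→(s→(e→s))))))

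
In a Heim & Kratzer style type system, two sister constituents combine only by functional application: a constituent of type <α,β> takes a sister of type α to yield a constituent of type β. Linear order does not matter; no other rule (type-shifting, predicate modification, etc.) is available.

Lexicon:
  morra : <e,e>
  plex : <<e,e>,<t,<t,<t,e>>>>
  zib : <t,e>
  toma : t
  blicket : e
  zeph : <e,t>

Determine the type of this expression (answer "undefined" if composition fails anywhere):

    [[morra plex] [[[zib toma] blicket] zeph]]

undefined

[morra plex]: <<e,e>,<t,<t,<t,e>>>> applied to <e,e> yields <t,<t,<t,e>>>.
[zib toma]: <t,e> applied to t yields e.
[[zib toma] blicket]: e and e cannot combine by function application — type clash.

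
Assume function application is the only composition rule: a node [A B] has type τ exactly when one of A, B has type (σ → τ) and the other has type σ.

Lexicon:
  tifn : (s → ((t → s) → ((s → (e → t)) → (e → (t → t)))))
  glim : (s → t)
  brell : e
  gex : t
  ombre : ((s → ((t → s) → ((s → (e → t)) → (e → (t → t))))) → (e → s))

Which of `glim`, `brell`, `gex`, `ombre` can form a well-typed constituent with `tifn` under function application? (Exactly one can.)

glim : (s → t) — no; tifn wants s, and glim wants s.
brell : e — no; tifn wants s, and brell wants nothing (atomic).
gex : t — no; tifn wants s, and gex wants nothing (atomic).
ombre — combines: ombre : ((s → ((t → s) → ((s → (e → t)) → (e → (t → t))))) → (e → s)) takes tifn : (s → ((t → s) → ((s → (e → t)) → (e → (t → t))))) as argument, giving (e → s).

ombre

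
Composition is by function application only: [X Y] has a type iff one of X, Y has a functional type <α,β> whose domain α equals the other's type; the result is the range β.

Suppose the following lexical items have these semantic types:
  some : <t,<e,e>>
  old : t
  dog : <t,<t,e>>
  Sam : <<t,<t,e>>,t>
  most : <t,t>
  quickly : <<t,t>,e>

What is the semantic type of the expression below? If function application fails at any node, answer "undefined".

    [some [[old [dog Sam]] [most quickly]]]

undefined

[dog Sam] — Sam of type <<t,<t,e>>,t> combines with dog of type <t,<t,e>>: type t.
[old [dog Sam]]: t with t — neither is a function whose domain matches the other; composition fails here.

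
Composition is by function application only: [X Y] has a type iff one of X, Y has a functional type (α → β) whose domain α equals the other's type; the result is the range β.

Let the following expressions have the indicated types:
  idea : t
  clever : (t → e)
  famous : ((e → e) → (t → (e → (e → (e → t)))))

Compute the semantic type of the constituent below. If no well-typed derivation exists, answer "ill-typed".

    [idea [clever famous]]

ill-typed

At [clever famous]: neither (t → e) nor ((e → e) → (t → (e → (e → (e → t))))) can take the other as argument; the node is ill-typed.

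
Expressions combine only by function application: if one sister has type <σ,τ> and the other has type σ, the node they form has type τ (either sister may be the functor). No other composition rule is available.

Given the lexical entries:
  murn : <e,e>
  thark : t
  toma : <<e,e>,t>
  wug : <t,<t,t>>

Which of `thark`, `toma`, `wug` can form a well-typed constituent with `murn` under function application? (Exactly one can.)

toma

thark : t — murn needs e; thark needs nothing (atomic); neither fits.
toma — combines: toma : <<e,e>,t> takes murn : <e,e> as argument, giving t.
wug : <t,<t,t>> — murn needs e; wug needs t; neither fits.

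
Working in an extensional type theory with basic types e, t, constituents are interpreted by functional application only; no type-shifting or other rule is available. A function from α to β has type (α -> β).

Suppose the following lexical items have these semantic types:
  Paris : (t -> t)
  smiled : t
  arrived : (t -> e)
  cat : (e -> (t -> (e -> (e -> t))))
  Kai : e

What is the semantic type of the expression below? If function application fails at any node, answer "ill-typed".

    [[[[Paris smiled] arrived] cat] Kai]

ill-typed

[Paris smiled]: functor Paris : (t -> t), argument smiled : t; result t.
[[Paris smiled] arrived]: functor arrived : (t -> e), argument [Paris smiled] : t; result e.
[[[Paris smiled] arrived] cat]: functor cat : (e -> (t -> (e -> (e -> t)))), argument [[Paris smiled] arrived] : e; result (t -> (e -> (e -> t))).
[[[[Paris smiled] arrived] cat] Kai]: (t -> (e -> (e -> t))) with e — neither is a function whose domain matches the other; composition fails here.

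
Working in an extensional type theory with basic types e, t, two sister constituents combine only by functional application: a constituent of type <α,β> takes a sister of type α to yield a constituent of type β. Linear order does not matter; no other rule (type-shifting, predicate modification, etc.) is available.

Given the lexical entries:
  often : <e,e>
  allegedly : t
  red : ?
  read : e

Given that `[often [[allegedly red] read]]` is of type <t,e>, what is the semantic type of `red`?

[often [[allegedly red] read]] is required to be <t,e>. often : <e,e> cannot yield <t,e> as functor, so [[allegedly red] read] : <<e,e>,<t,e>>.
[[allegedly red] read] is required to be <<e,e>,<t,e>>. read : e cannot yield <<e,e>,<t,e>> as functor, so [allegedly red] : <e,<<e,e>,<t,e>>>.
[allegedly red] is required to be <e,<<e,e>,<t,e>>>. allegedly : t cannot yield <e,<<e,e>,<t,e>>> as functor, so red : <t,<e,<<e,e>,<t,e>>>>.

<t,<e,<<e,e>,<t,e>>>>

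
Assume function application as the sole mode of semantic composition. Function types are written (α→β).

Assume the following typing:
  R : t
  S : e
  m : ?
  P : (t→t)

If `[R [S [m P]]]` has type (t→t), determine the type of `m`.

((t→t)→(e→(t→(t→t))))

For [R [S [m P]]] to have type (t→t) with R of type t, [S [m P]] must be the function: [S [m P]] : (t→(t→t)).
For [S [m P]] to have type (t→(t→t)) with S of type e, [m P] must be the function: [m P] : (e→(t→(t→t))).
For [m P] to have type (e→(t→(t→t))) with P of type (t→t), m must be the function: m : ((t→t)→(e→(t→(t→t)))).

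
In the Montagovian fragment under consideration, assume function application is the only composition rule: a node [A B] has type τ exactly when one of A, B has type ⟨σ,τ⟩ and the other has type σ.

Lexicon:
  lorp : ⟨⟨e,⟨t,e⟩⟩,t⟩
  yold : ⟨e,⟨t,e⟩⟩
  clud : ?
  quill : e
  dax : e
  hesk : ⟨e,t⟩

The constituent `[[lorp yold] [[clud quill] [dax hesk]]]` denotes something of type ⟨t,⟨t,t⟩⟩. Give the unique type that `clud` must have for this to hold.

[[lorp yold] [[clud quill] [dax hesk]]] is required to be ⟨t,⟨t,t⟩⟩. [lorp yold] : t cannot yield ⟨t,⟨t,t⟩⟩ as functor, so [[clud quill] [dax hesk]] : ⟨t,⟨t,⟨t,t⟩⟩⟩.
[[clud quill] [dax hesk]] is required to be ⟨t,⟨t,⟨t,t⟩⟩⟩. [dax hesk] : t cannot yield ⟨t,⟨t,⟨t,t⟩⟩⟩ as functor, so [clud quill] : ⟨t,⟨t,⟨t,⟨t,t⟩⟩⟩⟩.
[clud quill] is required to be ⟨t,⟨t,⟨t,⟨t,t⟩⟩⟩⟩. quill : e cannot yield ⟨t,⟨t,⟨t,⟨t,t⟩⟩⟩⟩ as functor, so clud : ⟨e,⟨t,⟨t,⟨t,⟨t,t⟩⟩⟩⟩⟩.

⟨e,⟨t,⟨t,⟨t,⟨t,t⟩⟩⟩⟩⟩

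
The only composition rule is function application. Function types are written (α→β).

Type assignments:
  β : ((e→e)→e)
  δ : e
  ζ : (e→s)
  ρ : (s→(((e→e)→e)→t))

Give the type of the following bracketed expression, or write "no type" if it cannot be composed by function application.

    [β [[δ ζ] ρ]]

t

[δ ζ]: functor ζ : (e→s), argument δ : e; result s.
[[δ ζ] ρ]: functor ρ : (s→(((e→e)→e)→t)), argument [δ ζ] : s; result (((e→e)→e)→t).
[β [[δ ζ] ρ]]: functor [[δ ζ] ρ] : (((e→e)→e)→t), argument β : ((e→e)→e); result t.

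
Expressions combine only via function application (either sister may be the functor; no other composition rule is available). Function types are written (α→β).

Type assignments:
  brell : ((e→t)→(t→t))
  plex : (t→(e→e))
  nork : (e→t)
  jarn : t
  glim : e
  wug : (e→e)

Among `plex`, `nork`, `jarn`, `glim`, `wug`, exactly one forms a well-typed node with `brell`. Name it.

nork

plex : (t→(e→e)) — neither side's domain matches the other.
nork — combines: brell : ((e→t)→(t→t)) takes nork : (e→t) as argument, giving (t→t).
jarn : t — neither side's domain matches the other.
glim : e — neither side's domain matches the other.
wug : (e→e) — neither side's domain matches the other.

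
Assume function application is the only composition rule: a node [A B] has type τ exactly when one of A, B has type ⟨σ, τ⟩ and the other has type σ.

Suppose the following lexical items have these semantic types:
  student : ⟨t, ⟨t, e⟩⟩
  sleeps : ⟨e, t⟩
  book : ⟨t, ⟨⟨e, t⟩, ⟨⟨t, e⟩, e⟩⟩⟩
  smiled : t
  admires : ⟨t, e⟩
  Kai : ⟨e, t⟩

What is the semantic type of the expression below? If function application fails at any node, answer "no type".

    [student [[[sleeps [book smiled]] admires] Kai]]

[book smiled]: book is ⟨t, ⟨⟨e, t⟩, ⟨⟨t, e⟩, e⟩⟩⟩, smiled is t; result ⟨⟨e, t⟩, ⟨⟨t, e⟩, e⟩⟩.
[sleeps [book smiled]]: [book smiled] is ⟨⟨e, t⟩, ⟨⟨t, e⟩, e⟩⟩, sleeps is ⟨e, t⟩; result ⟨⟨t, e⟩, e⟩.
[[sleeps [book smiled]] admires]: [sleeps [book smiled]] is ⟨⟨t, e⟩, e⟩, admires is ⟨t, e⟩; result e.
[[[sleeps [book smiled]] admires] Kai]: Kai is ⟨e, t⟩, [[sleeps [book smiled]] admires] is e; result t.
[student [[[sleeps [book smiled]] admires] Kai]]: student is ⟨t, ⟨t, e⟩⟩, [[[sleeps [book smiled]] admires] Kai] is t; result ⟨t, e⟩.

⟨t, e⟩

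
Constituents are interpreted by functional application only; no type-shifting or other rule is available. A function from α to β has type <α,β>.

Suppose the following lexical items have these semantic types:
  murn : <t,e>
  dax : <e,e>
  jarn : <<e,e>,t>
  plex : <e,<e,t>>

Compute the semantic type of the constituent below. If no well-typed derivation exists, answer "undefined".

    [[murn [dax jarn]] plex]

<e,t>

[dax jarn]: jarn is <<e,e>,t>, dax is <e,e>; result t.
[murn [dax jarn]]: murn is <t,e>, [dax jarn] is t; result e.
[[murn [dax jarn]] plex]: plex is <e,<e,t>>, [murn [dax jarn]] is e; result <e,t>.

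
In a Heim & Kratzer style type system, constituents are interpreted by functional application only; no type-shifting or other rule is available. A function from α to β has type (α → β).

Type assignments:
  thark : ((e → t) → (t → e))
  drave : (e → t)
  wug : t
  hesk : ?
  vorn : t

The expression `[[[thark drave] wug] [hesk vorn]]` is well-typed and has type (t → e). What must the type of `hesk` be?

(t → (e → (t → e)))

[[[thark drave] wug] [hesk vorn]] is required to be (t → e). [[thark drave] wug] : e cannot yield (t → e) as functor, so [hesk vorn] : (e → (t → e)).
[hesk vorn] is required to be (e → (t → e)). vorn : t cannot yield (e → (t → e)) as functor, so hesk : (t → (e → (t → e))).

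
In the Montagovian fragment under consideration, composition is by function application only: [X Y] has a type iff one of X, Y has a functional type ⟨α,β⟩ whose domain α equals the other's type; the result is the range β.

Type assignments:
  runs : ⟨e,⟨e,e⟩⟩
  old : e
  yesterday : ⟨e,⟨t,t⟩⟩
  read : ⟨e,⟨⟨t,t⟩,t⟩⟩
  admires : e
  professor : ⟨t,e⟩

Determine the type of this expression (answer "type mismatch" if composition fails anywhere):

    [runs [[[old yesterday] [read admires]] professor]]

⟨e,e⟩

[old yesterday]: ⟨e,⟨t,t⟩⟩ applied to e yields ⟨t,t⟩.
[read admires]: ⟨e,⟨⟨t,t⟩,t⟩⟩ applied to e yields ⟨⟨t,t⟩,t⟩.
[[old yesterday] [read admires]]: ⟨⟨t,t⟩,t⟩ applied to ⟨t,t⟩ yields t.
[[[old yesterday] [read admires]] professor]: ⟨t,e⟩ applied to t yields e.
[runs [[[old yesterday] [read admires]] professor]]: ⟨e,⟨e,e⟩⟩ applied to e yields ⟨e,e⟩.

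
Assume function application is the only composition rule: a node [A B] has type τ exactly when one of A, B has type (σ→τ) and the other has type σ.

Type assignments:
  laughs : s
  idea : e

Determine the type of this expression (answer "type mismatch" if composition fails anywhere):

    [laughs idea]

type mismatch

[laughs idea]: s with e — neither is a function whose domain matches the other; composition fails here.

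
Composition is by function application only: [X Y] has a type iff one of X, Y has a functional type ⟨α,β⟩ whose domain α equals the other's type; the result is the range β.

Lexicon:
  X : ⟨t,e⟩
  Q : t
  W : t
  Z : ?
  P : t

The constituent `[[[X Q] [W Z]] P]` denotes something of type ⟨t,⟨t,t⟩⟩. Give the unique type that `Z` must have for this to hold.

⟨t,⟨e,⟨t,⟨t,⟨t,t⟩⟩⟩⟩⟩

At [[[X Q] [W Z]] P] (required: ⟨t,⟨t,t⟩⟩): P is t, which is not a function with range ⟨t,⟨t,t⟩⟩; hence [[X Q] [W Z]] is the functor — type ⟨t,⟨t,⟨t,t⟩⟩⟩.
At [[X Q] [W Z]] (required: ⟨t,⟨t,⟨t,t⟩⟩⟩): [X Q] is e, which is not a function with range ⟨t,⟨t,⟨t,t⟩⟩⟩; hence [W Z] is the functor — type ⟨e,⟨t,⟨t,⟨t,t⟩⟩⟩⟩.
At [W Z] (required: ⟨e,⟨t,⟨t,⟨t,t⟩⟩⟩⟩): W is t, which is not a function with range ⟨e,⟨t,⟨t,⟨t,t⟩⟩⟩⟩; hence Z is the functor — type ⟨t,⟨e,⟨t,⟨t,⟨t,t⟩⟩⟩⟩⟩.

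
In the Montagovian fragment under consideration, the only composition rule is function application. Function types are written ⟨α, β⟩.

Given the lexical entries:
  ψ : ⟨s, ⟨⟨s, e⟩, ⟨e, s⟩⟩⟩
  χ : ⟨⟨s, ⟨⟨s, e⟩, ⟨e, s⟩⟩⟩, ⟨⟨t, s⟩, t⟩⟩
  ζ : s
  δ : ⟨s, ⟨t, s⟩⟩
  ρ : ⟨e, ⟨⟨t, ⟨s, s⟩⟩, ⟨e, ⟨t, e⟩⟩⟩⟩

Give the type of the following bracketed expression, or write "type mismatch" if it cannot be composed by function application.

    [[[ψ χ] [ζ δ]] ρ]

[ψ χ]: functor χ : ⟨⟨s, ⟨⟨s, e⟩, ⟨e, s⟩⟩⟩, ⟨⟨t, s⟩, t⟩⟩, argument ψ : ⟨s, ⟨⟨s, e⟩, ⟨e, s⟩⟩⟩; result ⟨⟨t, s⟩, t⟩.
[ζ δ]: functor δ : ⟨s, ⟨t, s⟩⟩, argument ζ : s; result ⟨t, s⟩.
[[ψ χ] [ζ δ]]: functor [ψ χ] : ⟨⟨t, s⟩, t⟩, argument [ζ δ] : ⟨t, s⟩; result t.
[[[ψ χ] [ζ δ]] ρ]: t with ⟨e, ⟨⟨t, ⟨s, s⟩⟩, ⟨e, ⟨t, e⟩⟩⟩⟩ — neither is a function whose domain matches the other; composition fails here.

type mismatch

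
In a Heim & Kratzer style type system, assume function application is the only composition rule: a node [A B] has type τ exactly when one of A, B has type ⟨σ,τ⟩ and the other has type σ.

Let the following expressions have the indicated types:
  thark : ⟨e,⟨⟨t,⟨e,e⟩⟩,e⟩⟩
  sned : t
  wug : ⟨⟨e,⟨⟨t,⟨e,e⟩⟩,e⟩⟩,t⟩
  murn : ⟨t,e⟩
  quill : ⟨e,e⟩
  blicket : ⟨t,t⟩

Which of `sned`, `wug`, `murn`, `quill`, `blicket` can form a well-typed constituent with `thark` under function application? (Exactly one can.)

wug

sned : t — thark needs e; sned needs nothing (atomic); neither fits.
wug — combines: wug : ⟨⟨e,⟨⟨t,⟨e,e⟩⟩,e⟩⟩,t⟩ takes thark : ⟨e,⟨⟨t,⟨e,e⟩⟩,e⟩⟩ as argument, giving t.
murn : ⟨t,e⟩ — thark needs e; murn needs t; neither fits.
quill : ⟨e,e⟩ — thark needs e; quill needs e; neither fits.
blicket : ⟨t,t⟩ — thark needs e; blicket needs t; neither fits.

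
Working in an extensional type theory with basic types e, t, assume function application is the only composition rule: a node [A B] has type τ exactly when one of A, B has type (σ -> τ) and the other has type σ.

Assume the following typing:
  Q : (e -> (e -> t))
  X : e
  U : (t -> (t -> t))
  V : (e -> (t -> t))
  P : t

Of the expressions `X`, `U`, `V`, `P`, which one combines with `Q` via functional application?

X

X — combines: Q : (e -> (e -> t)) takes X : e as argument, giving (e -> t).
U : (t -> (t -> t)) — neither side's domain matches the other.
V : (e -> (t -> t)) — neither side's domain matches the other.
P : t — neither side's domain matches the other.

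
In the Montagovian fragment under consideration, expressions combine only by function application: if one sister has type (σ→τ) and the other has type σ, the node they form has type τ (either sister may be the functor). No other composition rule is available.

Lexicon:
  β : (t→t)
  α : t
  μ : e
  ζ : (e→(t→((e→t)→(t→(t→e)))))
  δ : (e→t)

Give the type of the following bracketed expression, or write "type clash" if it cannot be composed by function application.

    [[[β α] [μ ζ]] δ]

[β α]: (t→t) applied to t yields t.
[μ ζ]: (e→(t→((e→t)→(t→(t→e))))) applied to e yields (t→((e→t)→(t→(t→e)))).
[[β α] [μ ζ]]: (t→((e→t)→(t→(t→e)))) applied to t yields ((e→t)→(t→(t→e))).
[[[β α] [μ ζ]] δ]: ((e→t)→(t→(t→e))) applied to (e→t) yields (t→(t→e)).

(t→(t→e))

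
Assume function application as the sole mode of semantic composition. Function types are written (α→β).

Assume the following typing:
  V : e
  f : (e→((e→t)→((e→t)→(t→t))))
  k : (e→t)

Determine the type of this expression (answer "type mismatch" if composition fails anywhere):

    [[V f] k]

((e→t)→(t→t))

[V f]: (e→((e→t)→((e→t)→(t→t)))) applied to e yields ((e→t)→((e→t)→(t→t))).
[[V f] k]: ((e→t)→((e→t)→(t→t))) applied to (e→t) yields ((e→t)→(t→t)).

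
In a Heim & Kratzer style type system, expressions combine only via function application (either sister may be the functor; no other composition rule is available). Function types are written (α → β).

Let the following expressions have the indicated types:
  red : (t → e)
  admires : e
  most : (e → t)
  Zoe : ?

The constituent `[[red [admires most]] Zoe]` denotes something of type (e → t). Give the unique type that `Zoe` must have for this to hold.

For [[red [admires most]] Zoe] to have type (e → t) with [red [admires most]] of type e, Zoe must be the function: Zoe : (e → (e → t)).

(e → (e → t))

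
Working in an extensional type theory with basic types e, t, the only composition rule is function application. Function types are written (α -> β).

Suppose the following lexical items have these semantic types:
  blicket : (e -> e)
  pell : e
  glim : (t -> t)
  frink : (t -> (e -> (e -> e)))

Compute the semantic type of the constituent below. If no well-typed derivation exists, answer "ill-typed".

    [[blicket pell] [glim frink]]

ill-typed

[blicket pell]: (e -> e) applied to e yields e.
[glim frink]: (t -> t) with (t -> (e -> (e -> e))) — neither is a function whose domain matches the other; composition fails here.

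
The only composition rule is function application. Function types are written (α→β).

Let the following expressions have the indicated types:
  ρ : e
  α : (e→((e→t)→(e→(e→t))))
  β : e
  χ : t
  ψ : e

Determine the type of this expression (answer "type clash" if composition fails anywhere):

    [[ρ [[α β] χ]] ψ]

At [α β], α : (e→((e→t)→(e→(e→t)))) takes β : e, giving ((e→t)→(e→(e→t))).
At [[α β] χ]: neither ((e→t)→(e→(e→t))) nor t can take the other as argument; the node is ill-typed.

type clash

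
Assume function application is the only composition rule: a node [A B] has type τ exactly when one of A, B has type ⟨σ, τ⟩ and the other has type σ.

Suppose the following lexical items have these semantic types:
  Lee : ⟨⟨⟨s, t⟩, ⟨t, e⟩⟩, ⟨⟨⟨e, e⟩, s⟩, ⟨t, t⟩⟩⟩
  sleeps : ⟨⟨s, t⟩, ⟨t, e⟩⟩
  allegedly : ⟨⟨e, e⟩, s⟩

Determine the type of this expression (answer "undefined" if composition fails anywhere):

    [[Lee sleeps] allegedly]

⟨t, t⟩

[Lee sleeps] — Lee of type ⟨⟨⟨s, t⟩, ⟨t, e⟩⟩, ⟨⟨⟨e, e⟩, s⟩, ⟨t, t⟩⟩⟩ combines with sleeps of type ⟨⟨s, t⟩, ⟨t, e⟩⟩: type ⟨⟨⟨e, e⟩, s⟩, ⟨t, t⟩⟩.
[[Lee sleeps] allegedly] — [Lee sleeps] of type ⟨⟨⟨e, e⟩, s⟩, ⟨t, t⟩⟩ combines with allegedly of type ⟨⟨e, e⟩, s⟩: type ⟨t, t⟩.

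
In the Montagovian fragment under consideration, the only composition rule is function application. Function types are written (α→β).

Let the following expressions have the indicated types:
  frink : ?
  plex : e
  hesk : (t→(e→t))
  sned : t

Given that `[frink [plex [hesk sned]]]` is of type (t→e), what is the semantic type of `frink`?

(t→(t→e))

At [frink [plex [hesk sned]]] (required: (t→e)): [plex [hesk sned]] is t, which is not a function with range (t→e); hence frink is the functor — type (t→(t→e)).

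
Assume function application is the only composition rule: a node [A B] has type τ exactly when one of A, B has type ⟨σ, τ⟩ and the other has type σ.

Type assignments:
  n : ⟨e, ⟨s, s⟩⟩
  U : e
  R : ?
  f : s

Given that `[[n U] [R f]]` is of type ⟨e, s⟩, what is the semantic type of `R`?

[[n U] [R f]] must have type ⟨e, s⟩. The sister [n U] has type ⟨s, s⟩; that is not a function onto ⟨e, s⟩, so [R f] must be the functor, of type ⟨⟨s, s⟩, ⟨e, s⟩⟩.
[R f] must have type ⟨⟨s, s⟩, ⟨e, s⟩⟩. The sister f has type s; that is not a function onto ⟨⟨s, s⟩, ⟨e, s⟩⟩, so R must be the functor, of type ⟨s, ⟨⟨s, s⟩, ⟨e, s⟩⟩⟩.

⟨s, ⟨⟨s, s⟩, ⟨e, s⟩⟩⟩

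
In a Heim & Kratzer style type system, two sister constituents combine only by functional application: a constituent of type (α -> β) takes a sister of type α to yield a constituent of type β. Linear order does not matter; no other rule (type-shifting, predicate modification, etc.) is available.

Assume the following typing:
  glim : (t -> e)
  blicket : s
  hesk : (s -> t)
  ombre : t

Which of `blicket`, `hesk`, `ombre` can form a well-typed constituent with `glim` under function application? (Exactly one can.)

blicket : s — glim needs t; blicket needs nothing (atomic); neither fits.
hesk : (s -> t) — glim needs t; hesk needs s; neither fits.
ombre — combines: glim : (t -> e) takes ombre : t as argument, giving e.

ombre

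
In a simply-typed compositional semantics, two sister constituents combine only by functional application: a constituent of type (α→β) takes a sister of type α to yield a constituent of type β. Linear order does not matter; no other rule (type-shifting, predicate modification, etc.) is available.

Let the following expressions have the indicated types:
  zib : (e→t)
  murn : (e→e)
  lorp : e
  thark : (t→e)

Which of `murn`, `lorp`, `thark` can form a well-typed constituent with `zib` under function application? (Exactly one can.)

lorp

murn : (e→e) — does not combine with zib.
lorp — combines: zib : (e→t) takes lorp : e as argument, giving t.
thark : (t→e) — does not combine with zib.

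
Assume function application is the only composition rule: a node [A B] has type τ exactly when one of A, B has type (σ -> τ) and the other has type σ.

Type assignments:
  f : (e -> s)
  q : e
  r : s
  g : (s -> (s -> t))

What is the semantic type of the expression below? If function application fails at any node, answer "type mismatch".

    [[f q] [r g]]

t

[f q] — f of type (e -> s) combines with q of type e: type s.
[r g] — g of type (s -> (s -> t)) combines with r of type s: type (s -> t).
[[f q] [r g]] — [r g] of type (s -> t) combines with [f q] of type s: type t.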